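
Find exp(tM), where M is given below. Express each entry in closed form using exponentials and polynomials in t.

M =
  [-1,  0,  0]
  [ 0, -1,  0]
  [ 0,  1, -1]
e^{tM} =
  [exp(-t), 0, 0]
  [0, exp(-t), 0]
  [0, t*exp(-t), exp(-t)]

Strategy: write M = P · J · P⁻¹ where J is a Jordan canonical form, so e^{tM} = P · e^{tJ} · P⁻¹, and e^{tJ} can be computed block-by-block.

M has Jordan form
J =
  [-1,  1,  0]
  [ 0, -1,  0]
  [ 0,  0, -1]
(up to reordering of blocks).

Per-block formulas:
  For a 2×2 Jordan block J_2(-1): exp(t · J_2(-1)) = e^(-1t)·(I + t·N), where N is the 2×2 nilpotent shift.
  For a 1×1 block at λ = -1: exp(t · [-1]) = [e^(-1t)].

After assembling e^{tJ} and conjugating by P, we get:

e^{tM} =
  [exp(-t), 0, 0]
  [0, exp(-t), 0]
  [0, t*exp(-t), exp(-t)]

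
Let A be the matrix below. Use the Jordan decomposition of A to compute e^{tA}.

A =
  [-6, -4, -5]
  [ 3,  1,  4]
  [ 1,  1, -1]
e^{tA} =
  [-t^2*exp(-2*t)/2 - 4*t*exp(-2*t) + exp(-2*t), -t^2*exp(-2*t)/2 - 4*t*exp(-2*t), -t^2*exp(-2*t)/2 - 5*t*exp(-2*t)]
  [t^2*exp(-2*t)/2 + 3*t*exp(-2*t), t^2*exp(-2*t)/2 + 3*t*exp(-2*t) + exp(-2*t), t^2*exp(-2*t)/2 + 4*t*exp(-2*t)]
  [t*exp(-2*t), t*exp(-2*t), t*exp(-2*t) + exp(-2*t)]

Strategy: write A = P · J · P⁻¹ where J is a Jordan canonical form, so e^{tA} = P · e^{tJ} · P⁻¹, and e^{tJ} can be computed block-by-block.

A has Jordan form
J =
  [-2,  1,  0]
  [ 0, -2,  1]
  [ 0,  0, -2]
(up to reordering of blocks).

Per-block formulas:
  For a 3×3 Jordan block J_3(-2): exp(t · J_3(-2)) = e^(-2t)·(I + t·N + (t^2/2)·N^2), where N is the 3×3 nilpotent shift.

After assembling e^{tJ} and conjugating by P, we get:

e^{tA} =
  [-t^2*exp(-2*t)/2 - 4*t*exp(-2*t) + exp(-2*t), -t^2*exp(-2*t)/2 - 4*t*exp(-2*t), -t^2*exp(-2*t)/2 - 5*t*exp(-2*t)]
  [t^2*exp(-2*t)/2 + 3*t*exp(-2*t), t^2*exp(-2*t)/2 + 3*t*exp(-2*t) + exp(-2*t), t^2*exp(-2*t)/2 + 4*t*exp(-2*t)]
  [t*exp(-2*t), t*exp(-2*t), t*exp(-2*t) + exp(-2*t)]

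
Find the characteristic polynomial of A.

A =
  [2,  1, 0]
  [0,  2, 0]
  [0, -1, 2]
x^3 - 6*x^2 + 12*x - 8

Expanding det(x·I − A) (e.g. by cofactor expansion or by noting that A is similar to its Jordan form J, which has the same characteristic polynomial as A) gives
  χ_A(x) = x^3 - 6*x^2 + 12*x - 8
which factors as (x - 2)^3. The eigenvalues (with algebraic multiplicities) are λ = 2 with multiplicity 3.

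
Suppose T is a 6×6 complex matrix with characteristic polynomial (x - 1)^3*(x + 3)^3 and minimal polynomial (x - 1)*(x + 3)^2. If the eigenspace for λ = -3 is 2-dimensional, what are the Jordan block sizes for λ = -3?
Block sizes for λ = -3: [2, 1]

Step 1 — from the characteristic polynomial, algebraic multiplicity of λ = -3 is 3. From dim ker(T − (-3)·I) = 2, there are exactly 2 Jordan blocks for λ = -3.
Step 2 — from the minimal polynomial, the factor (x + 3)^2 tells us the largest block for λ = -3 has size 2.
Step 3 — with total size 3, 2 blocks, and largest block 2, the block sizes (in nonincreasing order) are [2, 1].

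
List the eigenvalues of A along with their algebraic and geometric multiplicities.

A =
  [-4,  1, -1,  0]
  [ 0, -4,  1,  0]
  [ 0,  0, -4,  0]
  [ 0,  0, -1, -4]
λ = -4: alg = 4, geom = 2

Step 1 — factor the characteristic polynomial to read off the algebraic multiplicities:
  χ_A(x) = (x + 4)^4

Step 2 — compute geometric multiplicities via the rank-nullity identity g(λ) = n − rank(A − λI):
  rank(A − (-4)·I) = 2, so dim ker(A − (-4)·I) = n − 2 = 2

Summary:
  λ = -4: algebraic multiplicity = 4, geometric multiplicity = 2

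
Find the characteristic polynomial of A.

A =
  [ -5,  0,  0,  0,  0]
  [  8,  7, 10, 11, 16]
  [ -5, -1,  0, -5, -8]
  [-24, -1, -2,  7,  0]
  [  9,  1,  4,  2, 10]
x^5 - 19*x^4 + 96*x^3 + 216*x^2 - 3024*x + 6480

Expanding det(x·I − A) (e.g. by cofactor expansion or by noting that A is similar to its Jordan form J, which has the same characteristic polynomial as A) gives
  χ_A(x) = x^5 - 19*x^4 + 96*x^3 + 216*x^2 - 3024*x + 6480
which factors as (x - 6)^4*(x + 5). The eigenvalues (with algebraic multiplicities) are λ = -5 with multiplicity 1, λ = 6 with multiplicity 4.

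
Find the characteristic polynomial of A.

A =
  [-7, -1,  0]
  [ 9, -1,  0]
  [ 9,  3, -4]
x^3 + 12*x^2 + 48*x + 64

Expanding det(x·I − A) (e.g. by cofactor expansion or by noting that A is similar to its Jordan form J, which has the same characteristic polynomial as A) gives
  χ_A(x) = x^3 + 12*x^2 + 48*x + 64
which factors as (x + 4)^3. The eigenvalues (with algebraic multiplicities) are λ = -4 with multiplicity 3.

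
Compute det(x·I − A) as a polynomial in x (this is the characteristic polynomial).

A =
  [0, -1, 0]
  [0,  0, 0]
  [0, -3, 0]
x^3

Expanding det(x·I − A) (e.g. by cofactor expansion or by noting that A is similar to its Jordan form J, which has the same characteristic polynomial as A) gives
  χ_A(x) = x^3
which factors as x^3. The eigenvalues (with algebraic multiplicities) are λ = 0 with multiplicity 3.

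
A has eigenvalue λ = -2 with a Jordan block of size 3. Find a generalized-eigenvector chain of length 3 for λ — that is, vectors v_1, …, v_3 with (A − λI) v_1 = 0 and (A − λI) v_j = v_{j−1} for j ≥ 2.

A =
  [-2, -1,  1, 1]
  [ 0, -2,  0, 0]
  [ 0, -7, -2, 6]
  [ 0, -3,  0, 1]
A Jordan chain for λ = -2 of length 3:
v_1 = (-1, 0, 0, 0)ᵀ
v_2 = (0, 0, -1, 0)ᵀ
v_3 = (0, 1, 0, 1)ᵀ

Let N = A − (-2)·I. We want v_3 with N^3 v_3 = 0 but N^2 v_3 ≠ 0; then v_{j-1} := N · v_j for j = 3, …, 2.

Pick v_3 = (0, 1, 0, 1)ᵀ.
Then v_2 = N · v_3 = (0, 0, -1, 0)ᵀ.
Then v_1 = N · v_2 = (-1, 0, 0, 0)ᵀ.

Sanity check: (A − (-2)·I) v_1 = (0, 0, 0, 0)ᵀ = 0. ✓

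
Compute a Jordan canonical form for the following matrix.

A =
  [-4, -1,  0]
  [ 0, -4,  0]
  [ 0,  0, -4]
J_2(-4) ⊕ J_1(-4)

The characteristic polynomial is
  det(x·I − A) = x^3 + 12*x^2 + 48*x + 64 = (x + 4)^3

Eigenvalues and multiplicities (the geometric multiplicity of λ is n − rank(A − λI), which equals the number of Jordan blocks for λ):
  λ = -4: algebraic multiplicity = 3, geometric multiplicity = 2

Determining the block sizes for each eigenvalue:
  λ = -4: 2 blocks summing to 3 forces exactly one block of size 2 and the rest size 1 → block sizes [2, 1]

Assembling the blocks gives a Jordan form
J =
  [-4,  1,  0]
  [ 0, -4,  0]
  [ 0,  0, -4]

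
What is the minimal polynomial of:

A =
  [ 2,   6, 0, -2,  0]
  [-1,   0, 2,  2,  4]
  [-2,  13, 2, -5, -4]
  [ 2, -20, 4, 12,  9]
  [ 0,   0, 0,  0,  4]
x^3 - 12*x^2 + 48*x - 64

The characteristic polynomial is χ_A(x) = (x - 4)^5, so the eigenvalues are known. The minimal polynomial is
  m_A(x) = Π_λ (x − λ)^{k_λ}
where k_λ is the size of the *largest* Jordan block for λ (equivalently, the smallest k with (A − λI)^k v = 0 for every generalised eigenvector v of λ).

  λ = 4: largest Jordan block has size 3, contributing (x − 4)^3

So m_A(x) = (x - 4)^3 = x^3 - 12*x^2 + 48*x - 64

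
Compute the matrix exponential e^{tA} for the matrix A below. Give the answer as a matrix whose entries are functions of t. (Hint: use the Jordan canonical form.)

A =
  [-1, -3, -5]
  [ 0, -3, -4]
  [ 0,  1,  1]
e^{tA} =
  [exp(-t), t^2*exp(-t)/2 - 3*t*exp(-t), t^2*exp(-t) - 5*t*exp(-t)]
  [0, -2*t*exp(-t) + exp(-t), -4*t*exp(-t)]
  [0, t*exp(-t), 2*t*exp(-t) + exp(-t)]

Strategy: write A = P · J · P⁻¹ where J is a Jordan canonical form, so e^{tA} = P · e^{tJ} · P⁻¹, and e^{tJ} can be computed block-by-block.

A has Jordan form
J =
  [-1,  1,  0]
  [ 0, -1,  1]
  [ 0,  0, -1]
(up to reordering of blocks).

Per-block formulas:
  For a 3×3 Jordan block J_3(-1): exp(t · J_3(-1)) = e^(-1t)·(I + t·N + (t^2/2)·N^2), where N is the 3×3 nilpotent shift.

After assembling e^{tJ} and conjugating by P, we get:

e^{tA} =
  [exp(-t), t^2*exp(-t)/2 - 3*t*exp(-t), t^2*exp(-t) - 5*t*exp(-t)]
  [0, -2*t*exp(-t) + exp(-t), -4*t*exp(-t)]
  [0, t*exp(-t), 2*t*exp(-t) + exp(-t)]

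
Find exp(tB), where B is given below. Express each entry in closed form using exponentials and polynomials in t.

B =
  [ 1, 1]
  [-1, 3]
e^{tB} =
  [-t*exp(2*t) + exp(2*t), t*exp(2*t)]
  [-t*exp(2*t), t*exp(2*t) + exp(2*t)]

Strategy: write B = P · J · P⁻¹ where J is a Jordan canonical form, so e^{tB} = P · e^{tJ} · P⁻¹, and e^{tJ} can be computed block-by-block.

B has Jordan form
J =
  [2, 1]
  [0, 2]
(up to reordering of blocks).

Per-block formulas:
  For a 2×2 Jordan block J_2(2): exp(t · J_2(2)) = e^(2t)·(I + t·N), where N is the 2×2 nilpotent shift.

After assembling e^{tJ} and conjugating by P, we get:

e^{tB} =
  [-t*exp(2*t) + exp(2*t), t*exp(2*t)]
  [-t*exp(2*t), t*exp(2*t) + exp(2*t)]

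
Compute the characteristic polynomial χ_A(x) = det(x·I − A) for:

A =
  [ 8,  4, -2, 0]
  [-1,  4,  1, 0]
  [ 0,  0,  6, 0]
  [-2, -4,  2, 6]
x^4 - 24*x^3 + 216*x^2 - 864*x + 1296

Expanding det(x·I − A) (e.g. by cofactor expansion or by noting that A is similar to its Jordan form J, which has the same characteristic polynomial as A) gives
  χ_A(x) = x^4 - 24*x^3 + 216*x^2 - 864*x + 1296
which factors as (x - 6)^4. The eigenvalues (with algebraic multiplicities) are λ = 6 with multiplicity 4.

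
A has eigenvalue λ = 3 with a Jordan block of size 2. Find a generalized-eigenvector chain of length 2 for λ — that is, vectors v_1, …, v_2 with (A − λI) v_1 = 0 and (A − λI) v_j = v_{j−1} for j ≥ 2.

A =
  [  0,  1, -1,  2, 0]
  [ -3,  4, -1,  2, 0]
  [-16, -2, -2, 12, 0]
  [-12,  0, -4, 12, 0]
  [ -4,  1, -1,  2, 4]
A Jordan chain for λ = 3 of length 2:
v_1 = (1, 1, 6, 4, 1)ᵀ
v_2 = (0, 1, 8, 4, 0)ᵀ

Let N = A − (3)·I. We want v_2 with N^2 v_2 = 0 but N^1 v_2 ≠ 0; then v_{j-1} := N · v_j for j = 2, …, 2.

Pick v_2 = (0, 1, 8, 4, 0)ᵀ.
Then v_1 = N · v_2 = (1, 1, 6, 4, 1)ᵀ.

Sanity check: (A − (3)·I) v_1 = (0, 0, 0, 0, 0)ᵀ = 0. ✓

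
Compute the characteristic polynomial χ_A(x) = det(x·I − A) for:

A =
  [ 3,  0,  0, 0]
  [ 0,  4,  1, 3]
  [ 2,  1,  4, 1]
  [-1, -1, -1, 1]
x^4 - 12*x^3 + 54*x^2 - 108*x + 81

Expanding det(x·I − A) (e.g. by cofactor expansion or by noting that A is similar to its Jordan form J, which has the same characteristic polynomial as A) gives
  χ_A(x) = x^4 - 12*x^3 + 54*x^2 - 108*x + 81
which factors as (x - 3)^4. The eigenvalues (with algebraic multiplicities) are λ = 3 with multiplicity 4.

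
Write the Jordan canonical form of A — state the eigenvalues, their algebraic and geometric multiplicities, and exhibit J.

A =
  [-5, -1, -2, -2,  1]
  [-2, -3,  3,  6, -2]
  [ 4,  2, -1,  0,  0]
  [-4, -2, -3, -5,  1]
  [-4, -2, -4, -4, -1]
J_3(-3) ⊕ J_2(-3)

The characteristic polynomial is
  det(x·I − A) = x^5 + 15*x^4 + 90*x^3 + 270*x^2 + 405*x + 243 = (x + 3)^5

Eigenvalues and multiplicities (the geometric multiplicity of λ is n − rank(A − λI), which equals the number of Jordan blocks for λ):
  λ = -3: algebraic multiplicity = 5, geometric multiplicity = 2

Determining the block sizes for each eigenvalue:
  λ = -3: with am = 5 and gm = 2, the partition is not yet determined (e.g. several partitions of 5 into 2 parts exist). Let N = A − (-3)·I. Computing rank(N^1) = 3, rank(N^2) = 1, rank(N^3) = 0; the number of blocks of size ≥ j is rank(N^{j−1}) − rank(N^j), giving [2, 2, 1]. So we have 1 block(s) of size 3, 1 block(s) of size 2 → block sizes [3, 2]

Assembling the blocks gives a Jordan form
J =
  [-3,  1,  0,  0,  0]
  [ 0, -3,  1,  0,  0]
  [ 0,  0, -3,  0,  0]
  [ 0,  0,  0, -3,  1]
  [ 0,  0,  0,  0, -3]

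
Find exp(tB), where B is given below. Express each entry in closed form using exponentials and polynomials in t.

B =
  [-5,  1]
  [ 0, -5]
e^{tB} =
  [exp(-5*t), t*exp(-5*t)]
  [0, exp(-5*t)]

Strategy: write B = P · J · P⁻¹ where J is a Jordan canonical form, so e^{tB} = P · e^{tJ} · P⁻¹, and e^{tJ} can be computed block-by-block.

B has Jordan form
J =
  [-5,  1]
  [ 0, -5]
(up to reordering of blocks).

Per-block formulas:
  For a 2×2 Jordan block J_2(-5): exp(t · J_2(-5)) = e^(-5t)·(I + t·N), where N is the 2×2 nilpotent shift.

After assembling e^{tJ} and conjugating by P, we get:

e^{tB} =
  [exp(-5*t), t*exp(-5*t)]
  [0, exp(-5*t)]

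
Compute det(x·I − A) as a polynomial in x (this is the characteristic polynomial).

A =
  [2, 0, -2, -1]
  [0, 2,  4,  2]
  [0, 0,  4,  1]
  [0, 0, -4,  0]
x^4 - 8*x^3 + 24*x^2 - 32*x + 16

Expanding det(x·I − A) (e.g. by cofactor expansion or by noting that A is similar to its Jordan form J, which has the same characteristic polynomial as A) gives
  χ_A(x) = x^4 - 8*x^3 + 24*x^2 - 32*x + 16
which factors as (x - 2)^4. The eigenvalues (with algebraic multiplicities) are λ = 2 with multiplicity 4.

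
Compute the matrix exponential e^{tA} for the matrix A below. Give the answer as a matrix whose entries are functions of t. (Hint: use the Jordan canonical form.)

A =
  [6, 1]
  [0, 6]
e^{tA} =
  [exp(6*t), t*exp(6*t)]
  [0, exp(6*t)]

Strategy: write A = P · J · P⁻¹ where J is a Jordan canonical form, so e^{tA} = P · e^{tJ} · P⁻¹, and e^{tJ} can be computed block-by-block.

A has Jordan form
J =
  [6, 1]
  [0, 6]
(up to reordering of blocks).

Per-block formulas:
  For a 2×2 Jordan block J_2(6): exp(t · J_2(6)) = e^(6t)·(I + t·N), where N is the 2×2 nilpotent shift.

After assembling e^{tJ} and conjugating by P, we get:

e^{tA} =
  [exp(6*t), t*exp(6*t)]
  [0, exp(6*t)]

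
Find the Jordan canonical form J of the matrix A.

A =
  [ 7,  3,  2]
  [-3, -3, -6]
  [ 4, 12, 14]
J_2(6) ⊕ J_1(6)

The characteristic polynomial is
  det(x·I − A) = x^3 - 18*x^2 + 108*x - 216 = (x - 6)^3

Eigenvalues and multiplicities (the geometric multiplicity of λ is n − rank(A − λI), which equals the number of Jordan blocks for λ):
  λ = 6: algebraic multiplicity = 3, geometric multiplicity = 2

Determining the block sizes for each eigenvalue:
  λ = 6: 2 blocks summing to 3 forces exactly one block of size 2 and the rest size 1 → block sizes [2, 1]

Assembling the blocks gives a Jordan form
J =
  [6, 1, 0]
  [0, 6, 0]
  [0, 0, 6]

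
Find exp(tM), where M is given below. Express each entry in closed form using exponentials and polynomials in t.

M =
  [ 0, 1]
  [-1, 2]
e^{tM} =
  [-t*exp(t) + exp(t), t*exp(t)]
  [-t*exp(t), t*exp(t) + exp(t)]

Strategy: write M = P · J · P⁻¹ where J is a Jordan canonical form, so e^{tM} = P · e^{tJ} · P⁻¹, and e^{tJ} can be computed block-by-block.

M has Jordan form
J =
  [1, 1]
  [0, 1]
(up to reordering of blocks).

Per-block formulas:
  For a 2×2 Jordan block J_2(1): exp(t · J_2(1)) = e^(1t)·(I + t·N), where N is the 2×2 nilpotent shift.

After assembling e^{tJ} and conjugating by P, we get:

e^{tM} =
  [-t*exp(t) + exp(t), t*exp(t)]
  [-t*exp(t), t*exp(t) + exp(t)]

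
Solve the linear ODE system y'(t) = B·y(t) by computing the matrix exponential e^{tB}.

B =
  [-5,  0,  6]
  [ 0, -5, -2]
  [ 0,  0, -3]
e^{tB} =
  [exp(-5*t), 0, 3*exp(-3*t) - 3*exp(-5*t)]
  [0, exp(-5*t), -exp(-3*t) + exp(-5*t)]
  [0, 0, exp(-3*t)]

Strategy: write B = P · J · P⁻¹ where J is a Jordan canonical form, so e^{tB} = P · e^{tJ} · P⁻¹, and e^{tJ} can be computed block-by-block.

B has Jordan form
J =
  [-5,  0,  0]
  [ 0, -5,  0]
  [ 0,  0, -3]
(up to reordering of blocks).

Per-block formulas:
  For a 1×1 block at λ = -3: exp(t · [-3]) = [e^(-3t)].
  For a 1×1 block at λ = -5: exp(t · [-5]) = [e^(-5t)].

After assembling e^{tJ} and conjugating by P, we get:

e^{tB} =
  [exp(-5*t), 0, 3*exp(-3*t) - 3*exp(-5*t)]
  [0, exp(-5*t), -exp(-3*t) + exp(-5*t)]
  [0, 0, exp(-3*t)]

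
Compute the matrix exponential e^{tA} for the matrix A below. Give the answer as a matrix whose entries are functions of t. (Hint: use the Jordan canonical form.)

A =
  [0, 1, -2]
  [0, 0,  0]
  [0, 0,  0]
e^{tA} =
  [1, t, -2*t]
  [0, 1, 0]
  [0, 0, 1]

Strategy: write A = P · J · P⁻¹ where J is a Jordan canonical form, so e^{tA} = P · e^{tJ} · P⁻¹, and e^{tJ} can be computed block-by-block.

A has Jordan form
J =
  [0, 1, 0]
  [0, 0, 0]
  [0, 0, 0]
(up to reordering of blocks).

Per-block formulas:
  For a 1×1 block at λ = 0: exp(t · [0]) = [e^(0t)].
  For a 2×2 Jordan block J_2(0): exp(t · J_2(0)) = e^(0t)·(I + t·N), where N is the 2×2 nilpotent shift.

After assembling e^{tJ} and conjugating by P, we get:

e^{tA} =
  [1, t, -2*t]
  [0, 1, 0]
  [0, 0, 1]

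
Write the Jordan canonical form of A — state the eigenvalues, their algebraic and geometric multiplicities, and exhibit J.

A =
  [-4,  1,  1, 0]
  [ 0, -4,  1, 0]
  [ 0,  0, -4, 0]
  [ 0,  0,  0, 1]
J_3(-4) ⊕ J_1(1)

The characteristic polynomial is
  det(x·I − A) = x^4 + 11*x^3 + 36*x^2 + 16*x - 64 = (x - 1)*(x + 4)^3

Eigenvalues and multiplicities (the geometric multiplicity of λ is n − rank(A − λI), which equals the number of Jordan blocks for λ):
  λ = -4: algebraic multiplicity = 3, geometric multiplicity = 1
  λ = 1: algebraic multiplicity = 1, geometric multiplicity = 1

Determining the block sizes for each eigenvalue:
  λ = -4: one block (gm = 1), so the single block has size am = 3 → block sizes [3]
  λ = 1: one block (gm = 1), so the single block has size am = 1 → block sizes [1]

Assembling the blocks gives a Jordan form
J =
  [-4,  1,  0, 0]
  [ 0, -4,  1, 0]
  [ 0,  0, -4, 0]
  [ 0,  0,  0, 1]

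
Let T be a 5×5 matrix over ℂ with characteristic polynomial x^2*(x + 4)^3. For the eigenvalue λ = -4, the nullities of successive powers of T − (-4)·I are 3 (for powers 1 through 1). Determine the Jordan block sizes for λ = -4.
Block sizes for λ = -4: [1, 1, 1]

From the dimensions of kernels of powers, the number of Jordan blocks of size at least j is d_j − d_{j−1} where d_j = dim ker(N^j) (with d_0 = 0). Computing the differences gives [3].
The number of blocks of size exactly k is (#blocks of size ≥ k) − (#blocks of size ≥ k + 1), so the partition is: 3 block(s) of size 1.
In nonincreasing order the block sizes are [1, 1, 1].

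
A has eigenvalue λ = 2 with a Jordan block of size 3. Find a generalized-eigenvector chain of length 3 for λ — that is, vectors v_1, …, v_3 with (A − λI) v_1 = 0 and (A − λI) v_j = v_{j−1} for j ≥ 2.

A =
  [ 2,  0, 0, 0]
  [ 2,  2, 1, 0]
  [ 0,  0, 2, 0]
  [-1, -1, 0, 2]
A Jordan chain for λ = 2 of length 3:
v_1 = (0, 0, 0, -2)ᵀ
v_2 = (0, 2, 0, -1)ᵀ
v_3 = (1, 0, 0, 0)ᵀ

Let N = A − (2)·I. We want v_3 with N^3 v_3 = 0 but N^2 v_3 ≠ 0; then v_{j-1} := N · v_j for j = 3, …, 2.

Pick v_3 = (1, 0, 0, 0)ᵀ.
Then v_2 = N · v_3 = (0, 2, 0, -1)ᵀ.
Then v_1 = N · v_2 = (0, 0, 0, -2)ᵀ.

Sanity check: (A − (2)·I) v_1 = (0, 0, 0, 0)ᵀ = 0. ✓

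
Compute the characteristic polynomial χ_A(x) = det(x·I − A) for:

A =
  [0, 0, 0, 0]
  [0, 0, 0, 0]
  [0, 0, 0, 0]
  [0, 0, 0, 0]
x^4

Expanding det(x·I − A) (e.g. by cofactor expansion or by noting that A is similar to its Jordan form J, which has the same characteristic polynomial as A) gives
  χ_A(x) = x^4
which factors as x^4. The eigenvalues (with algebraic multiplicities) are λ = 0 with multiplicity 4.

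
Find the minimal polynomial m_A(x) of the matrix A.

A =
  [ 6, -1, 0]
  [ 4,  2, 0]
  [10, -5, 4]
x^2 - 8*x + 16

The characteristic polynomial is χ_A(x) = (x - 4)^3, so the eigenvalues are known. The minimal polynomial is
  m_A(x) = Π_λ (x − λ)^{k_λ}
where k_λ is the size of the *largest* Jordan block for λ (equivalently, the smallest k with (A − λI)^k v = 0 for every generalised eigenvector v of λ).

  λ = 4: largest Jordan block has size 2, contributing (x − 4)^2

So m_A(x) = (x - 4)^2 = x^2 - 8*x + 16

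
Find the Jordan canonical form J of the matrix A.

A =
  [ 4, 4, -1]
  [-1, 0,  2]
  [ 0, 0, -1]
J_1(-1) ⊕ J_2(2)

The characteristic polynomial is
  det(x·I − A) = x^3 - 3*x^2 + 4 = (x - 2)^2*(x + 1)

Eigenvalues and multiplicities (the geometric multiplicity of λ is n − rank(A − λI), which equals the number of Jordan blocks for λ):
  λ = -1: algebraic multiplicity = 1, geometric multiplicity = 1
  λ = 2: algebraic multiplicity = 2, geometric multiplicity = 1

Determining the block sizes for each eigenvalue:
  λ = -1: one block (gm = 1), so the single block has size am = 1 → block sizes [1]
  λ = 2: one block (gm = 1), so the single block has size am = 2 → block sizes [2]

Assembling the blocks gives a Jordan form
J =
  [-1, 0, 0]
  [ 0, 2, 1]
  [ 0, 0, 2]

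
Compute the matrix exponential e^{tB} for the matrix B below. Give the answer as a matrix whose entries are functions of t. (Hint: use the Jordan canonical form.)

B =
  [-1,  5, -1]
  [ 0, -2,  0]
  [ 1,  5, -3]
e^{tB} =
  [t*exp(-2*t) + exp(-2*t), 5*t*exp(-2*t), -t*exp(-2*t)]
  [0, exp(-2*t), 0]
  [t*exp(-2*t), 5*t*exp(-2*t), -t*exp(-2*t) + exp(-2*t)]

Strategy: write B = P · J · P⁻¹ where J is a Jordan canonical form, so e^{tB} = P · e^{tJ} · P⁻¹, and e^{tJ} can be computed block-by-block.

B has Jordan form
J =
  [-2,  1,  0]
  [ 0, -2,  0]
  [ 0,  0, -2]
(up to reordering of blocks).

Per-block formulas:
  For a 2×2 Jordan block J_2(-2): exp(t · J_2(-2)) = e^(-2t)·(I + t·N), where N is the 2×2 nilpotent shift.
  For a 1×1 block at λ = -2: exp(t · [-2]) = [e^(-2t)].

After assembling e^{tJ} and conjugating by P, we get:

e^{tB} =
  [t*exp(-2*t) + exp(-2*t), 5*t*exp(-2*t), -t*exp(-2*t)]
  [0, exp(-2*t), 0]
  [t*exp(-2*t), 5*t*exp(-2*t), -t*exp(-2*t) + exp(-2*t)]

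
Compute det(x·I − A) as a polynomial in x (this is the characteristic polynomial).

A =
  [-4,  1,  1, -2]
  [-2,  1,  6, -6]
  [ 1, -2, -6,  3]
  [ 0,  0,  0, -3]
x^4 + 12*x^3 + 54*x^2 + 108*x + 81

Expanding det(x·I − A) (e.g. by cofactor expansion or by noting that A is similar to its Jordan form J, which has the same characteristic polynomial as A) gives
  χ_A(x) = x^4 + 12*x^3 + 54*x^2 + 108*x + 81
which factors as (x + 3)^4. The eigenvalues (with algebraic multiplicities) are λ = -3 with multiplicity 4.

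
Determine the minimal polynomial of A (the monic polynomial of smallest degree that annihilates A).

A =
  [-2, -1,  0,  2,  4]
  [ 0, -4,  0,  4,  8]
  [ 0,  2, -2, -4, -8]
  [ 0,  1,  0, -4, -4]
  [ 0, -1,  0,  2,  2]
x^2 + 4*x + 4

The characteristic polynomial is χ_A(x) = (x + 2)^5, so the eigenvalues are known. The minimal polynomial is
  m_A(x) = Π_λ (x − λ)^{k_λ}
where k_λ is the size of the *largest* Jordan block for λ (equivalently, the smallest k with (A − λI)^k v = 0 for every generalised eigenvector v of λ).

  λ = -2: largest Jordan block has size 2, contributing (x + 2)^2

So m_A(x) = (x + 2)^2 = x^2 + 4*x + 4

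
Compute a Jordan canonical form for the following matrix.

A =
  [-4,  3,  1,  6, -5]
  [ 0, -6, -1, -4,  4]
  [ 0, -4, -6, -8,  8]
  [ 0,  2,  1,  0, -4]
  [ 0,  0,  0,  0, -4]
J_3(-4) ⊕ J_1(-4) ⊕ J_1(-4)

The characteristic polynomial is
  det(x·I − A) = x^5 + 20*x^4 + 160*x^3 + 640*x^2 + 1280*x + 1024 = (x + 4)^5

Eigenvalues and multiplicities (the geometric multiplicity of λ is n − rank(A − λI), which equals the number of Jordan blocks for λ):
  λ = -4: algebraic multiplicity = 5, geometric multiplicity = 3

Determining the block sizes for each eigenvalue:
  λ = -4: with am = 5 and gm = 3, the partition is not yet determined (e.g. several partitions of 5 into 3 parts exist). Let N = A − (-4)·I. Computing rank(N^1) = 2, rank(N^2) = 1, rank(N^3) = 0; the number of blocks of size ≥ j is rank(N^{j−1}) − rank(N^j), giving [3, 1, 1]. So we have 1 block(s) of size 3, 2 block(s) of size 1 → block sizes [3, 1, 1]

Assembling the blocks gives a Jordan form
J =
  [-4,  1,  0,  0,  0]
  [ 0, -4,  1,  0,  0]
  [ 0,  0, -4,  0,  0]
  [ 0,  0,  0, -4,  0]
  [ 0,  0,  0,  0, -4]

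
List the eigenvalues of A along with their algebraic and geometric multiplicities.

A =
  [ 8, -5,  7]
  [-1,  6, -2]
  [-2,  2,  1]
λ = 5: alg = 3, geom = 1

Step 1 — factor the characteristic polynomial to read off the algebraic multiplicities:
  χ_A(x) = (x - 5)^3

Step 2 — compute geometric multiplicities via the rank-nullity identity g(λ) = n − rank(A − λI):
  rank(A − (5)·I) = 2, so dim ker(A − (5)·I) = n − 2 = 1

Summary:
  λ = 5: algebraic multiplicity = 3, geometric multiplicity = 1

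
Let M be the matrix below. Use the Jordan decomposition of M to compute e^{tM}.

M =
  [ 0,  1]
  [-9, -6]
e^{tM} =
  [3*t*exp(-3*t) + exp(-3*t), t*exp(-3*t)]
  [-9*t*exp(-3*t), -3*t*exp(-3*t) + exp(-3*t)]

Strategy: write M = P · J · P⁻¹ where J is a Jordan canonical form, so e^{tM} = P · e^{tJ} · P⁻¹, and e^{tJ} can be computed block-by-block.

M has Jordan form
J =
  [-3,  1]
  [ 0, -3]
(up to reordering of blocks).

Per-block formulas:
  For a 2×2 Jordan block J_2(-3): exp(t · J_2(-3)) = e^(-3t)·(I + t·N), where N is the 2×2 nilpotent shift.

After assembling e^{tJ} and conjugating by P, we get:

e^{tM} =
  [3*t*exp(-3*t) + exp(-3*t), t*exp(-3*t)]
  [-9*t*exp(-3*t), -3*t*exp(-3*t) + exp(-3*t)]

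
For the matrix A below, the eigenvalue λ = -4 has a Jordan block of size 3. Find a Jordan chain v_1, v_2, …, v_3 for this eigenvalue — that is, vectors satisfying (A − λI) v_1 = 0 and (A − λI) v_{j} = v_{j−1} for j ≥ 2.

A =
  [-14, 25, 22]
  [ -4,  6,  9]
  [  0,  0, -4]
A Jordan chain for λ = -4 of length 3:
v_1 = (5, 2, 0)ᵀ
v_2 = (22, 9, 0)ᵀ
v_3 = (0, 0, 1)ᵀ

Let N = A − (-4)·I. We want v_3 with N^3 v_3 = 0 but N^2 v_3 ≠ 0; then v_{j-1} := N · v_j for j = 3, …, 2.

Pick v_3 = (0, 0, 1)ᵀ.
Then v_2 = N · v_3 = (22, 9, 0)ᵀ.
Then v_1 = N · v_2 = (5, 2, 0)ᵀ.

Sanity check: (A − (-4)·I) v_1 = (0, 0, 0)ᵀ = 0. ✓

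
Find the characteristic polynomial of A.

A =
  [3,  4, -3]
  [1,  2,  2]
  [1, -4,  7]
x^3 - 12*x^2 + 48*x - 64

Expanding det(x·I − A) (e.g. by cofactor expansion or by noting that A is similar to its Jordan form J, which has the same characteristic polynomial as A) gives
  χ_A(x) = x^3 - 12*x^2 + 48*x - 64
which factors as (x - 4)^3. The eigenvalues (with algebraic multiplicities) are λ = 4 with multiplicity 3.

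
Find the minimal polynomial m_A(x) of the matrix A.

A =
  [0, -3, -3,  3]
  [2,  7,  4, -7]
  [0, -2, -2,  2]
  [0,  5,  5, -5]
x^3

The characteristic polynomial is χ_A(x) = x^4, so the eigenvalues are known. The minimal polynomial is
  m_A(x) = Π_λ (x − λ)^{k_λ}
where k_λ is the size of the *largest* Jordan block for λ (equivalently, the smallest k with (A − λI)^k v = 0 for every generalised eigenvector v of λ).

  λ = 0: largest Jordan block has size 3, contributing (x − 0)^3

So m_A(x) = x^3 = x^3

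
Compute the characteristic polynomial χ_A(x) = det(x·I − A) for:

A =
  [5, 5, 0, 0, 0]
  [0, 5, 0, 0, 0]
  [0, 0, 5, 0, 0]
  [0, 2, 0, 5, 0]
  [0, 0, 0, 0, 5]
x^5 - 25*x^4 + 250*x^3 - 1250*x^2 + 3125*x - 3125

Expanding det(x·I − A) (e.g. by cofactor expansion or by noting that A is similar to its Jordan form J, which has the same characteristic polynomial as A) gives
  χ_A(x) = x^5 - 25*x^4 + 250*x^3 - 1250*x^2 + 3125*x - 3125
which factors as (x - 5)^5. The eigenvalues (with algebraic multiplicities) are λ = 5 with multiplicity 5.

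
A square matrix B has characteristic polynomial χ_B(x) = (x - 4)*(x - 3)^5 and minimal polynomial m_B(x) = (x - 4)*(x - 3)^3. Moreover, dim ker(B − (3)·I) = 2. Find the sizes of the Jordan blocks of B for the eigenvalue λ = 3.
Block sizes for λ = 3: [3, 2]

Step 1 — from the characteristic polynomial, algebraic multiplicity of λ = 3 is 5. From dim ker(B − (3)·I) = 2, there are exactly 2 Jordan blocks for λ = 3.
Step 2 — from the minimal polynomial, the factor (x − 3)^3 tells us the largest block for λ = 3 has size 3.
Step 3 — with total size 5, 2 blocks, and largest block 3, the block sizes (in nonincreasing order) are [3, 2].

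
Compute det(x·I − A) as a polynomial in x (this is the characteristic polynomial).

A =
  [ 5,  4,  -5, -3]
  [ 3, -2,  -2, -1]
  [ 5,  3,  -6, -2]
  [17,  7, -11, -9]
x^4 + 12*x^3 + 54*x^2 + 108*x + 81

Expanding det(x·I − A) (e.g. by cofactor expansion or by noting that A is similar to its Jordan form J, which has the same characteristic polynomial as A) gives
  χ_A(x) = x^4 + 12*x^3 + 54*x^2 + 108*x + 81
which factors as (x + 3)^4. The eigenvalues (with algebraic multiplicities) are λ = -3 with multiplicity 4.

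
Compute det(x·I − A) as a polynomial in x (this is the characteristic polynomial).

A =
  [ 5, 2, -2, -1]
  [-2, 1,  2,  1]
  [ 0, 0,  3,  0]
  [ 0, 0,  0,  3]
x^4 - 12*x^3 + 54*x^2 - 108*x + 81

Expanding det(x·I − A) (e.g. by cofactor expansion or by noting that A is similar to its Jordan form J, which has the same characteristic polynomial as A) gives
  χ_A(x) = x^4 - 12*x^3 + 54*x^2 - 108*x + 81
which factors as (x - 3)^4. The eigenvalues (with algebraic multiplicities) are λ = 3 with multiplicity 4.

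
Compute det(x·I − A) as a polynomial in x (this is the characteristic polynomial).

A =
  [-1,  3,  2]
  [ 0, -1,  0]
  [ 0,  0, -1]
x^3 + 3*x^2 + 3*x + 1

Expanding det(x·I − A) (e.g. by cofactor expansion or by noting that A is similar to its Jordan form J, which has the same characteristic polynomial as A) gives
  χ_A(x) = x^3 + 3*x^2 + 3*x + 1
which factors as (x + 1)^3. The eigenvalues (with algebraic multiplicities) are λ = -1 with multiplicity 3.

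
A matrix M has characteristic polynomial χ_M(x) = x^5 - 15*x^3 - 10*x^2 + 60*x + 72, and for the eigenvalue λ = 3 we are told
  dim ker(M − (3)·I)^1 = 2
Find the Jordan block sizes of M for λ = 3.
Block sizes for λ = 3: [1, 1]

From the dimensions of kernels of powers, the number of Jordan blocks of size at least j is d_j − d_{j−1} where d_j = dim ker(N^j) (with d_0 = 0). Computing the differences gives [2].
The number of blocks of size exactly k is (#blocks of size ≥ k) − (#blocks of size ≥ k + 1), so the partition is: 2 block(s) of size 1.
In nonincreasing order the block sizes are [1, 1].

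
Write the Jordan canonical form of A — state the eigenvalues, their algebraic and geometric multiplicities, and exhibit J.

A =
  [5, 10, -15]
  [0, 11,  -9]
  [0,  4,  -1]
J_2(5) ⊕ J_1(5)

The characteristic polynomial is
  det(x·I − A) = x^3 - 15*x^2 + 75*x - 125 = (x - 5)^3

Eigenvalues and multiplicities (the geometric multiplicity of λ is n − rank(A − λI), which equals the number of Jordan blocks for λ):
  λ = 5: algebraic multiplicity = 3, geometric multiplicity = 2

Determining the block sizes for each eigenvalue:
  λ = 5: 2 blocks summing to 3 forces exactly one block of size 2 and the rest size 1 → block sizes [2, 1]

Assembling the blocks gives a Jordan form
J =
  [5, 1, 0]
  [0, 5, 0]
  [0, 0, 5]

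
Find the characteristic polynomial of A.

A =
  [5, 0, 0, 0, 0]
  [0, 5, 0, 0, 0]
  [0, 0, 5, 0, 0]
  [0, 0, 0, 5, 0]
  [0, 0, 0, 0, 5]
x^5 - 25*x^4 + 250*x^3 - 1250*x^2 + 3125*x - 3125

Expanding det(x·I − A) (e.g. by cofactor expansion or by noting that A is similar to its Jordan form J, which has the same characteristic polynomial as A) gives
  χ_A(x) = x^5 - 25*x^4 + 250*x^3 - 1250*x^2 + 3125*x - 3125
which factors as (x - 5)^5. The eigenvalues (with algebraic multiplicities) are λ = 5 with multiplicity 5.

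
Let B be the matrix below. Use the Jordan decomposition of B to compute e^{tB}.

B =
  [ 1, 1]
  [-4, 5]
e^{tB} =
  [-2*t*exp(3*t) + exp(3*t), t*exp(3*t)]
  [-4*t*exp(3*t), 2*t*exp(3*t) + exp(3*t)]

Strategy: write B = P · J · P⁻¹ where J is a Jordan canonical form, so e^{tB} = P · e^{tJ} · P⁻¹, and e^{tJ} can be computed block-by-block.

B has Jordan form
J =
  [3, 1]
  [0, 3]
(up to reordering of blocks).

Per-block formulas:
  For a 2×2 Jordan block J_2(3): exp(t · J_2(3)) = e^(3t)·(I + t·N), where N is the 2×2 nilpotent shift.

After assembling e^{tJ} and conjugating by P, we get:

e^{tB} =
  [-2*t*exp(3*t) + exp(3*t), t*exp(3*t)]
  [-4*t*exp(3*t), 2*t*exp(3*t) + exp(3*t)]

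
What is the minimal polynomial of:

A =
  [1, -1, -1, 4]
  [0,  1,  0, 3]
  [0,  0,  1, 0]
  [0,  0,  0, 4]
x^3 - 6*x^2 + 9*x - 4

The characteristic polynomial is χ_A(x) = (x - 4)*(x - 1)^3, so the eigenvalues are known. The minimal polynomial is
  m_A(x) = Π_λ (x − λ)^{k_λ}
where k_λ is the size of the *largest* Jordan block for λ (equivalently, the smallest k with (A − λI)^k v = 0 for every generalised eigenvector v of λ).

  λ = 1: largest Jordan block has size 2, contributing (x − 1)^2
  λ = 4: largest Jordan block has size 1, contributing (x − 4)

So m_A(x) = (x - 4)*(x - 1)^2 = x^3 - 6*x^2 + 9*x - 4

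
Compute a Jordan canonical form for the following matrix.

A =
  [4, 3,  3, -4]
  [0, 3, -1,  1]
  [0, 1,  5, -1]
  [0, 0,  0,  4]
J_2(4) ⊕ J_2(4)

The characteristic polynomial is
  det(x·I − A) = x^4 - 16*x^3 + 96*x^2 - 256*x + 256 = (x - 4)^4

Eigenvalues and multiplicities (the geometric multiplicity of λ is n − rank(A − λI), which equals the number of Jordan blocks for λ):
  λ = 4: algebraic multiplicity = 4, geometric multiplicity = 2

Determining the block sizes for each eigenvalue:
  λ = 4: with am = 4 and gm = 2, the partition is not yet determined (e.g. several partitions of 4 into 2 parts exist). Let N = A − (4)·I. Computing rank(N^1) = 2, rank(N^2) = 0; the number of blocks of size ≥ j is rank(N^{j−1}) − rank(N^j), giving [2, 2]. So we have 2 block(s) of size 2 → block sizes [2, 2]

Assembling the blocks gives a Jordan form
J =
  [4, 1, 0, 0]
  [0, 4, 0, 0]
  [0, 0, 4, 1]
  [0, 0, 0, 4]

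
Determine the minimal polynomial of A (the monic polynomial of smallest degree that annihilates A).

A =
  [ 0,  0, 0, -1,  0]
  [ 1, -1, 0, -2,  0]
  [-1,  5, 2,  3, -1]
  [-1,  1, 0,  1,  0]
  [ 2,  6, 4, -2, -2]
x^3

The characteristic polynomial is χ_A(x) = x^5, so the eigenvalues are known. The minimal polynomial is
  m_A(x) = Π_λ (x − λ)^{k_λ}
where k_λ is the size of the *largest* Jordan block for λ (equivalently, the smallest k with (A − λI)^k v = 0 for every generalised eigenvector v of λ).

  λ = 0: largest Jordan block has size 3, contributing (x − 0)^3

So m_A(x) = x^3 = x^3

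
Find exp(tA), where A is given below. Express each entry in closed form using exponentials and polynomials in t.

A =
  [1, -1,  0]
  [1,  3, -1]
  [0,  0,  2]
e^{tA} =
  [-t*exp(2*t) + exp(2*t), -t*exp(2*t), t^2*exp(2*t)/2]
  [t*exp(2*t), t*exp(2*t) + exp(2*t), -t^2*exp(2*t)/2 - t*exp(2*t)]
  [0, 0, exp(2*t)]

Strategy: write A = P · J · P⁻¹ where J is a Jordan canonical form, so e^{tA} = P · e^{tJ} · P⁻¹, and e^{tJ} can be computed block-by-block.

A has Jordan form
J =
  [2, 1, 0]
  [0, 2, 1]
  [0, 0, 2]
(up to reordering of blocks).

Per-block formulas:
  For a 3×3 Jordan block J_3(2): exp(t · J_3(2)) = e^(2t)·(I + t·N + (t^2/2)·N^2), where N is the 3×3 nilpotent shift.

After assembling e^{tJ} and conjugating by P, we get:

e^{tA} =
  [-t*exp(2*t) + exp(2*t), -t*exp(2*t), t^2*exp(2*t)/2]
  [t*exp(2*t), t*exp(2*t) + exp(2*t), -t^2*exp(2*t)/2 - t*exp(2*t)]
  [0, 0, exp(2*t)]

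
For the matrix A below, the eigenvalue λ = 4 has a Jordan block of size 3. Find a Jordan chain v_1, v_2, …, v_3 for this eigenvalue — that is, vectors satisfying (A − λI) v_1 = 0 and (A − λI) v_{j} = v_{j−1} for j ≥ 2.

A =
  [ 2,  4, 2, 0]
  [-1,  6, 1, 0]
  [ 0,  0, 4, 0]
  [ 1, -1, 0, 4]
A Jordan chain for λ = 4 of length 3:
v_1 = (0, 0, 0, -1)ᵀ
v_2 = (-2, -1, 0, 1)ᵀ
v_3 = (1, 0, 0, 0)ᵀ

Let N = A − (4)·I. We want v_3 with N^3 v_3 = 0 but N^2 v_3 ≠ 0; then v_{j-1} := N · v_j for j = 3, …, 2.

Pick v_3 = (1, 0, 0, 0)ᵀ.
Then v_2 = N · v_3 = (-2, -1, 0, 1)ᵀ.
Then v_1 = N · v_2 = (0, 0, 0, -1)ᵀ.

Sanity check: (A − (4)·I) v_1 = (0, 0, 0, 0)ᵀ = 0. ✓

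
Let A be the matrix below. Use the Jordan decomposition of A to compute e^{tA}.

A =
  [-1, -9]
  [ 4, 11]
e^{tA} =
  [-6*t*exp(5*t) + exp(5*t), -9*t*exp(5*t)]
  [4*t*exp(5*t), 6*t*exp(5*t) + exp(5*t)]

Strategy: write A = P · J · P⁻¹ where J is a Jordan canonical form, so e^{tA} = P · e^{tJ} · P⁻¹, and e^{tJ} can be computed block-by-block.

A has Jordan form
J =
  [5, 1]
  [0, 5]
(up to reordering of blocks).

Per-block formulas:
  For a 2×2 Jordan block J_2(5): exp(t · J_2(5)) = e^(5t)·(I + t·N), where N is the 2×2 nilpotent shift.

After assembling e^{tJ} and conjugating by P, we get:

e^{tA} =
  [-6*t*exp(5*t) + exp(5*t), -9*t*exp(5*t)]
  [4*t*exp(5*t), 6*t*exp(5*t) + exp(5*t)]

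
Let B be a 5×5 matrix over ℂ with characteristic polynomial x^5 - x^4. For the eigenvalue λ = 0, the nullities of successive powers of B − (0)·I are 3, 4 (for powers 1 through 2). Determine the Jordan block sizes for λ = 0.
Block sizes for λ = 0: [2, 1, 1]

From the dimensions of kernels of powers, the number of Jordan blocks of size at least j is d_j − d_{j−1} where d_j = dim ker(N^j) (with d_0 = 0). Computing the differences gives [3, 1].
The number of blocks of size exactly k is (#blocks of size ≥ k) − (#blocks of size ≥ k + 1), so the partition is: 2 block(s) of size 1, 1 block(s) of size 2.
In nonincreasing order the block sizes are [2, 1, 1].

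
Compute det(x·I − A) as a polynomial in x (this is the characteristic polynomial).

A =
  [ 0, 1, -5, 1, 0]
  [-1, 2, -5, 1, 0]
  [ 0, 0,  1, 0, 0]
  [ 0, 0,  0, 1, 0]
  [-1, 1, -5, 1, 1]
x^5 - 5*x^4 + 10*x^3 - 10*x^2 + 5*x - 1

Expanding det(x·I − A) (e.g. by cofactor expansion or by noting that A is similar to its Jordan form J, which has the same characteristic polynomial as A) gives
  χ_A(x) = x^5 - 5*x^4 + 10*x^3 - 10*x^2 + 5*x - 1
which factors as (x - 1)^5. The eigenvalues (with algebraic multiplicities) are λ = 1 with multiplicity 5.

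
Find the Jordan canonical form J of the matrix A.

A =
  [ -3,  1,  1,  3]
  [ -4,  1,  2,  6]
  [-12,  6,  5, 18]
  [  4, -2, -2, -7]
J_2(-1) ⊕ J_1(-1) ⊕ J_1(-1)

The characteristic polynomial is
  det(x·I − A) = x^4 + 4*x^3 + 6*x^2 + 4*x + 1 = (x + 1)^4

Eigenvalues and multiplicities (the geometric multiplicity of λ is n − rank(A − λI), which equals the number of Jordan blocks for λ):
  λ = -1: algebraic multiplicity = 4, geometric multiplicity = 3

Determining the block sizes for each eigenvalue:
  λ = -1: 3 blocks summing to 4 forces exactly one block of size 2 and the rest size 1 → block sizes [2, 1, 1]

Assembling the blocks gives a Jordan form
J =
  [-1,  1,  0,  0]
  [ 0, -1,  0,  0]
  [ 0,  0, -1,  0]
  [ 0,  0,  0, -1]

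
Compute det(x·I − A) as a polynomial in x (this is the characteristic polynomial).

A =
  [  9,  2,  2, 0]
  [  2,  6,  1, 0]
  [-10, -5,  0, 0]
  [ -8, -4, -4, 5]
x^4 - 20*x^3 + 150*x^2 - 500*x + 625

Expanding det(x·I − A) (e.g. by cofactor expansion or by noting that A is similar to its Jordan form J, which has the same characteristic polynomial as A) gives
  χ_A(x) = x^4 - 20*x^3 + 150*x^2 - 500*x + 625
which factors as (x - 5)^4. The eigenvalues (with algebraic multiplicities) are λ = 5 with multiplicity 4.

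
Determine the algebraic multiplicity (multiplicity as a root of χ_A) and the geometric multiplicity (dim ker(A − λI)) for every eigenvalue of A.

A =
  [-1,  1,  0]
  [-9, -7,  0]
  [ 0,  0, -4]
λ = -4: alg = 3, geom = 2

Step 1 — factor the characteristic polynomial to read off the algebraic multiplicities:
  χ_A(x) = (x + 4)^3

Step 2 — compute geometric multiplicities via the rank-nullity identity g(λ) = n − rank(A − λI):
  rank(A − (-4)·I) = 1, so dim ker(A − (-4)·I) = n − 1 = 2

Summary:
  λ = -4: algebraic multiplicity = 3, geometric multiplicity = 2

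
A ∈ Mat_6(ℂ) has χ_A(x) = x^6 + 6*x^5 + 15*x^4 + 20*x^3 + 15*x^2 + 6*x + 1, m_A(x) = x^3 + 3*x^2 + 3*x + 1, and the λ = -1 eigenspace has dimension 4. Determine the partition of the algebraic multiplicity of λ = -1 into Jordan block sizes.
Block sizes for λ = -1: [3, 1, 1, 1]

Step 1 — from the characteristic polynomial, algebraic multiplicity of λ = -1 is 6. From dim ker(A − (-1)·I) = 4, there are exactly 4 Jordan blocks for λ = -1.
Step 2 — from the minimal polynomial, the factor (x + 1)^3 tells us the largest block for λ = -1 has size 3.
Step 3 — with total size 6, 4 blocks, and largest block 3, the block sizes (in nonincreasing order) are [3, 1, 1, 1].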